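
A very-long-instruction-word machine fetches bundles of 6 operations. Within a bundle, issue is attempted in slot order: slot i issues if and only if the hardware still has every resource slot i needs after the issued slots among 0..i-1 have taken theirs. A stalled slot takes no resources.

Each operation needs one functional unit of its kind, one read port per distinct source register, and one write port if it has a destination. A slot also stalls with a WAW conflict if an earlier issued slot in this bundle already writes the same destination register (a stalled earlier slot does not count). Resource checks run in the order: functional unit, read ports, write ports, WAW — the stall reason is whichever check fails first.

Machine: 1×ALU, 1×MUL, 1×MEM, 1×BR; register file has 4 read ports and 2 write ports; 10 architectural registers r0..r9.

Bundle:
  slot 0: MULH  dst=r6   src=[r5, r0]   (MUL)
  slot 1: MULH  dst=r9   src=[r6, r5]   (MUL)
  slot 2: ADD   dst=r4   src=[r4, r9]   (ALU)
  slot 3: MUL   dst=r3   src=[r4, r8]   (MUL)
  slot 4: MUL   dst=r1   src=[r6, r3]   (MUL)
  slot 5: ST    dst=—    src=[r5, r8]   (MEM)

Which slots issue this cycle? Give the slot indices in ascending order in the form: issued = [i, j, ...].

slot 0 (MUL): ISSUE — free A1,Mu0,Ld1,B1 rp2 wp1
slot 1 (MUL): stall FU — free A1,Mu0,Ld1,B1 rp2 wp1
slot 2 (ALU): ISSUE — free A0,Mu0,Ld1,B1 rp0 wp0
slot 3 (MUL): stall FU — free A0,Mu0,Ld1,B1 rp0 wp0
slot 4 (MUL): stall FU — free A0,Mu0,Ld1,B1 rp0 wp0
slot 5 (MEM): stall RD_PORT — free A0,Mu0,Ld1,B1 rp0 wp0

issued = [0, 2]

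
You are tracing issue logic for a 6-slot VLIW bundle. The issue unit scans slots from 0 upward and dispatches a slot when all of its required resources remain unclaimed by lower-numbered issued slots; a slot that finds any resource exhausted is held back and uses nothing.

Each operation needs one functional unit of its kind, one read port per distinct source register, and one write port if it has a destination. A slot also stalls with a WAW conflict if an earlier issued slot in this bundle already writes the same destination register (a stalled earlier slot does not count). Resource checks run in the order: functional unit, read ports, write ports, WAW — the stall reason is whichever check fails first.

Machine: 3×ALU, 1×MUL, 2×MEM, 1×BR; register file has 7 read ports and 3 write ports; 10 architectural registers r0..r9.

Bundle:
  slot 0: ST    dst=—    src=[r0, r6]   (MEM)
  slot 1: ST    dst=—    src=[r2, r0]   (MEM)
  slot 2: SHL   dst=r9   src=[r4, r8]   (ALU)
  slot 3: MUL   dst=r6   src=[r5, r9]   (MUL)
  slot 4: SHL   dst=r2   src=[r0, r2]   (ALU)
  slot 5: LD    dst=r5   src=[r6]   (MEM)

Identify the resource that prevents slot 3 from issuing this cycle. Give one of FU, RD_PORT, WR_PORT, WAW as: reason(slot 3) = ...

(0) want 1×MEM +2rd +0wr — yes → AL3|MU1|ME1|BR1|rd5|wr3
(1) want 1×MEM +2rd +0wr — yes → AL3|MU1|ME0|BR1|rd3|wr3
(2) want 1×ALU +2rd +1wr — yes → AL2|MU1|ME0|BR1|rd1|wr2
(3) want 1×MUL +2rd +1wr — RD_PORT → AL2|MU1|ME0|BR1|rd1|wr2
(4) want 1×ALU +2rd +1wr — RD_PORT → AL2|MU1|ME0|BR1|rd1|wr2
(5) want 1×MEM +1rd +1wr — FU → AL2|MU1|ME0|BR1|rd1|wr2

reason(slot 3) = RD_PORT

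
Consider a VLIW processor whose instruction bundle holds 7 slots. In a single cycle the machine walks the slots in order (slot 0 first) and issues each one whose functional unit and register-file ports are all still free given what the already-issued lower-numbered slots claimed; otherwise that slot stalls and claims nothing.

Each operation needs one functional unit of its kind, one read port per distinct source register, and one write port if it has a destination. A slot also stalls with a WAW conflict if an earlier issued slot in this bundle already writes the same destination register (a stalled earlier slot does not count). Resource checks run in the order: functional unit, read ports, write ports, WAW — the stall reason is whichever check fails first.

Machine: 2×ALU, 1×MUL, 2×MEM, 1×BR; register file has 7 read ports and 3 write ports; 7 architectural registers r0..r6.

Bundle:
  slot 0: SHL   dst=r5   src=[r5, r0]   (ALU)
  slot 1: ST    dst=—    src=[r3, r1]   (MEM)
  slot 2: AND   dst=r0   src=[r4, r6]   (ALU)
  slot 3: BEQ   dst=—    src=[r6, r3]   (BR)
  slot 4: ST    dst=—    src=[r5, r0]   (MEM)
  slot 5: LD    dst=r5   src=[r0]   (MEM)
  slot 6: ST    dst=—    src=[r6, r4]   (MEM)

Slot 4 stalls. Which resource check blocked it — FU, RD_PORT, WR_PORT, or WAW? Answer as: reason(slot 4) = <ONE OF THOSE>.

reason(slot 4) = RD_PORT

slot 0 (ALU): ISSUE — free A1,Mu1,Ld2,B1 rp5 wp2
slot 1 (MEM): ISSUE — free A1,Mu1,Ld1,B1 rp3 wp2
slot 2 (ALU): ISSUE — free A0,Mu1,Ld1,B1 rp1 wp1
slot 3 (BR): stall RD_PORT — free A0,Mu1,Ld1,B1 rp1 wp1
slot 4 (MEM): stall RD_PORT — free A0,Mu1,Ld1,B1 rp1 wp1
slot 5 (MEM): stall WAW — free A0,Mu1,Ld1,B1 rp1 wp1
slot 6 (MEM): stall RD_PORT — free A0,Mu1,Ld1,B1 rp1 wp1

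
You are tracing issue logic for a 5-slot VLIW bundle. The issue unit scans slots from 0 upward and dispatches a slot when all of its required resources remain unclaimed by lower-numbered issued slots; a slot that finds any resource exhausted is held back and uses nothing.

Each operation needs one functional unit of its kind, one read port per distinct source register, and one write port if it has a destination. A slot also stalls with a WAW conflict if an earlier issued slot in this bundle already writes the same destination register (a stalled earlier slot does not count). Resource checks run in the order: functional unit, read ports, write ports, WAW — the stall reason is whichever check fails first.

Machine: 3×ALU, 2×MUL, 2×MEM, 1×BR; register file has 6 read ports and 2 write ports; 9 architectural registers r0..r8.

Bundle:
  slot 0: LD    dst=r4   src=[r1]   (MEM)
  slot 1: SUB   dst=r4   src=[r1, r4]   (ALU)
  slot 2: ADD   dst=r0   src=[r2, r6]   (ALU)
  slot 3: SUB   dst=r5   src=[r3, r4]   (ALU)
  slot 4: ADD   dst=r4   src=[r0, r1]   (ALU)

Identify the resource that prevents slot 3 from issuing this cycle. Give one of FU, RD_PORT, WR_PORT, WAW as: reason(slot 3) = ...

#0 MEM src=r1 dispatched  <A:3 Mu:2 Ld:1 B:1 rd:5 wr:1>
#1 ALU src=r1,r4 held:WAW  <A:3 Mu:2 Ld:1 B:1 rd:5 wr:1>
#2 ALU src=r2,r6 dispatched  <A:2 Mu:2 Ld:1 B:1 rd:3 wr:0>
#3 ALU src=r3,r4 held:WR_PORT  <A:2 Mu:2 Ld:1 B:1 rd:3 wr:0>
#4 ALU src=r0,r1 held:WR_PORT  <A:2 Mu:2 Ld:1 B:1 rd:3 wr:0>

reason(slot 3) = WR_PORT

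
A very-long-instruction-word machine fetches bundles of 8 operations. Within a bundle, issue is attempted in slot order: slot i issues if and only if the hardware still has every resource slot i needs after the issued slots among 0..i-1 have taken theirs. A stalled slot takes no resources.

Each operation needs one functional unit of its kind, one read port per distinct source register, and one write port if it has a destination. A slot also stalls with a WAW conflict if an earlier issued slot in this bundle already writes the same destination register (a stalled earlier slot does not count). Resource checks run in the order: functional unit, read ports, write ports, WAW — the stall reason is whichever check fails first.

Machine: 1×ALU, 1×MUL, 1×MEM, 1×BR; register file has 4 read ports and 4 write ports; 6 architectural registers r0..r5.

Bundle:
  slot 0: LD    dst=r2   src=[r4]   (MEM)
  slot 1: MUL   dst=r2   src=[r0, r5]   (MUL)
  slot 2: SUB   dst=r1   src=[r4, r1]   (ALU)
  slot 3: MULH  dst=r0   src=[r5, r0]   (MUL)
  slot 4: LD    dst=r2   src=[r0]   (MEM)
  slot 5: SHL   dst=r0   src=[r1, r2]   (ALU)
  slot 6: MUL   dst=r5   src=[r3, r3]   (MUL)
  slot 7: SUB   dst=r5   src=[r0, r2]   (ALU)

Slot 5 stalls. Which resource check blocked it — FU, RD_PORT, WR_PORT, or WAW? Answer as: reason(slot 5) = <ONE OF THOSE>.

reason(slot 5) = FU

(0) want 1×MEM +1rd +1wr — yes → AL1|MU1|ME0|BR1|rd3|wr3
(1) want 1×MUL +2rd +1wr — WAW → AL1|MU1|ME0|BR1|rd3|wr3
(2) want 1×ALU +2rd +1wr — yes → AL0|MU1|ME0|BR1|rd1|wr2
(3) want 1×MUL +2rd +1wr — RD_PORT → AL0|MU1|ME0|BR1|rd1|wr2
(4) want 1×MEM +1rd +1wr — FU → AL0|MU1|ME0|BR1|rd1|wr2
(5) want 1×ALU +2rd +1wr — FU → AL0|MU1|ME0|BR1|rd1|wr2
(6) want 1×MUL +1rd +1wr — yes → AL0|MU0|ME0|BR1|rd0|wr1
(7) want 1×ALU +2rd +1wr — FU → AL0|MU0|ME0|BR1|rd0|wr1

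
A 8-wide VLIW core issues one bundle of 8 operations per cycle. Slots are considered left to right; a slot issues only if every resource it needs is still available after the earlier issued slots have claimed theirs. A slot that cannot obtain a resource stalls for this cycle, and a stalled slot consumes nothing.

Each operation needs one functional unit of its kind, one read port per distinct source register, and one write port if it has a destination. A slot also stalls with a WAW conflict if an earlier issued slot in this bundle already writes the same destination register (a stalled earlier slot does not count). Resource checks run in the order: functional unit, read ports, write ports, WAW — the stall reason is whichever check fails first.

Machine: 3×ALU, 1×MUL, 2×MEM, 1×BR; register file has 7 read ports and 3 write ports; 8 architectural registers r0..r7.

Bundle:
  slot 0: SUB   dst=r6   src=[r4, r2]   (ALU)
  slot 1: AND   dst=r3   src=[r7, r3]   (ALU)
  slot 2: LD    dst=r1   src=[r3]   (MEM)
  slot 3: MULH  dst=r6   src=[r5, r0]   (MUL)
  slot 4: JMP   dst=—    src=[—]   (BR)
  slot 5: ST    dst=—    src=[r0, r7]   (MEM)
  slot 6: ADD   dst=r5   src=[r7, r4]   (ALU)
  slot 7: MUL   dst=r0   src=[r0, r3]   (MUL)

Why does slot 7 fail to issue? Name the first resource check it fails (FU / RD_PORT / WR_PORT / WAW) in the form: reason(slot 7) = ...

reason(slot 7) = RD_PORT

slot 0 (ALU): ISSUE — free A2,Mu1,Ld2,B1 rp5 wp2
slot 1 (ALU): ISSUE — free A1,Mu1,Ld2,B1 rp3 wp1
slot 2 (MEM): ISSUE — free A1,Mu1,Ld1,B1 rp2 wp0
slot 3 (MUL): stall WR_PORT — free A1,Mu1,Ld1,B1 rp2 wp0
slot 4 (BR): ISSUE — free A1,Mu1,Ld1,B0 rp2 wp0
slot 5 (MEM): ISSUE — free A1,Mu1,Ld0,B0 rp0 wp0
slot 6 (ALU): stall RD_PORT — free A1,Mu1,Ld0,B0 rp0 wp0
slot 7 (MUL): stall RD_PORT — free A1,Mu1,Ld0,B0 rp0 wp0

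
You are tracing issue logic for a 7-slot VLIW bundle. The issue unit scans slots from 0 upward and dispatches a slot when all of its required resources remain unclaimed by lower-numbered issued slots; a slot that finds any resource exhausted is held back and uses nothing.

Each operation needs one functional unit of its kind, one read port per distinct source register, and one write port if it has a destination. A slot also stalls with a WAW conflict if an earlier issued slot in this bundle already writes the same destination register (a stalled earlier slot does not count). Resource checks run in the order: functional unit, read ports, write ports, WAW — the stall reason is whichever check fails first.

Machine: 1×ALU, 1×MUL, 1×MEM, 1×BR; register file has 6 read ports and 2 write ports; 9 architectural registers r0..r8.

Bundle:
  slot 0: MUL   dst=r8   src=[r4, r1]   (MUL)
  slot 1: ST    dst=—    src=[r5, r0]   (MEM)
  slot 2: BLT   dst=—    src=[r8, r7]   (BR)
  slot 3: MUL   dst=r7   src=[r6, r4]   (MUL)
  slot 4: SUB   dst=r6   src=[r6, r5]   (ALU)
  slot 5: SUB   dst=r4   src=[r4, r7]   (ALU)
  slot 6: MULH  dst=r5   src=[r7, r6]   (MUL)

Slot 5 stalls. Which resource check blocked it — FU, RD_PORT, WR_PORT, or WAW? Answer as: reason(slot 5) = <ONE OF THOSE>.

(0) want 1×MUL +2rd +1wr — yes → AL1|MU0|ME1|BR1|rd4|wr1
(1) want 1×MEM +2rd +0wr — yes → AL1|MU0|ME0|BR1|rd2|wr1
(2) want 1×BR +2rd +0wr — yes → AL1|MU0|ME0|BR0|rd0|wr1
(3) want 1×MUL +2rd +1wr — FU → AL1|MU0|ME0|BR0|rd0|wr1
(4) want 1×ALU +2rd +1wr — RD_PORT → AL1|MU0|ME0|BR0|rd0|wr1
(5) want 1×ALU +2rd +1wr — RD_PORT → AL1|MU0|ME0|BR0|rd0|wr1
(6) want 1×MUL +2rd +1wr — FU → AL1|MU0|ME0|BR0|rd0|wr1

reason(slot 5) = RD_PORT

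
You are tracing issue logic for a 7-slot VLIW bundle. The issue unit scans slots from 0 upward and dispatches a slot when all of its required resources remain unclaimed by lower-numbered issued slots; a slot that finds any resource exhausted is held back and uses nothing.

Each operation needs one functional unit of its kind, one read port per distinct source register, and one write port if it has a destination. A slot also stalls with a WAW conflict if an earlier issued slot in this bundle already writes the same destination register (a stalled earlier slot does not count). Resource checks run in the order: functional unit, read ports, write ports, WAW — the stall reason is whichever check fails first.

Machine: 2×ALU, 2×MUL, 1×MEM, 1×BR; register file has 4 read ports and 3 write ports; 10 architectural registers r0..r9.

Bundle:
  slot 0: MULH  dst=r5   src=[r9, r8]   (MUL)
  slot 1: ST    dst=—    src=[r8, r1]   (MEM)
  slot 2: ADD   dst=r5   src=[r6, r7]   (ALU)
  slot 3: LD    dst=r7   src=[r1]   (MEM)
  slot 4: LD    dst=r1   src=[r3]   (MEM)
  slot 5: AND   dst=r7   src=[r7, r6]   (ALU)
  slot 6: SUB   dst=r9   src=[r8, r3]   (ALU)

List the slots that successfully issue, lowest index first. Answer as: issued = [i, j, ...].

issued = [0, 1]

(0) want 1×MUL +2rd +1wr — yes → AL2|MU1|ME1|BR1|rd2|wr2
(1) want 1×MEM +2rd +0wr — yes → AL2|MU1|ME0|BR1|rd0|wr2
(2) want 1×ALU +2rd +1wr — RD_PORT → AL2|MU1|ME0|BR1|rd0|wr2
(3) want 1×MEM +1rd +1wr — FU → AL2|MU1|ME0|BR1|rd0|wr2
(4) want 1×MEM +1rd +1wr — FU → AL2|MU1|ME0|BR1|rd0|wr2
(5) want 1×ALU +2rd +1wr — RD_PORT → AL2|MU1|ME0|BR1|rd0|wr2
(6) want 1×ALU +2rd +1wr — RD_PORT → AL2|MU1|ME0|BR1|rd0|wr2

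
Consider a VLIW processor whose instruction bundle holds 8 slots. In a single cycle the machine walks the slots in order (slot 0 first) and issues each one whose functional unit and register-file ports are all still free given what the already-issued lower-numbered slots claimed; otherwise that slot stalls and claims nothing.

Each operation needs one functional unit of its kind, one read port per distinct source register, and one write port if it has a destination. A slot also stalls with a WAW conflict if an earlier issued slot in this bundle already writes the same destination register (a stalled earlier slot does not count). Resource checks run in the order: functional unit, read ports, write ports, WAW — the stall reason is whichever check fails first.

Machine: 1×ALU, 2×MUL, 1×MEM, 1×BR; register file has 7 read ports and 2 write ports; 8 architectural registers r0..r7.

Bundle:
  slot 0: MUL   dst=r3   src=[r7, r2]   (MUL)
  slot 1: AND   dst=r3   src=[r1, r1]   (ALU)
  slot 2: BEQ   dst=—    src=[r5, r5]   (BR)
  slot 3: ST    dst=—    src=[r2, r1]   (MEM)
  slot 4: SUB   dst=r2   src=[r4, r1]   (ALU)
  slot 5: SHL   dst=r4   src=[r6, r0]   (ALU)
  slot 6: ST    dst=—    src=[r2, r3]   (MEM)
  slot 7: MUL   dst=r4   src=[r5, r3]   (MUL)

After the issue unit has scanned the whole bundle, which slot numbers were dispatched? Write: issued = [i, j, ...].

  0. MUL→r3 ⇒ go  {1A/1Mu/1Ld/1B | 5r 1w}
  1. ALU→r3 ⇒ no(WAW)  {1A/1Mu/1Ld/1B | 5r 1w}
  2. BR ⇒ go  {1A/1Mu/1Ld/0B | 4r 1w}
  3. MEM ⇒ go  {1A/1Mu/0Ld/0B | 2r 1w}
  4. ALU→r2 ⇒ go  {0A/1Mu/0Ld/0B | 0r 0w}
  5. ALU→r4 ⇒ no(FU)  {0A/1Mu/0Ld/0B | 0r 0w}
  6. MEM ⇒ no(FU)  {0A/1Mu/0Ld/0B | 0r 0w}
  7. MUL→r4 ⇒ no(RD_PORT)  {0A/1Mu/0Ld/0B | 0r 0w}

issued = [0, 2, 3, 4]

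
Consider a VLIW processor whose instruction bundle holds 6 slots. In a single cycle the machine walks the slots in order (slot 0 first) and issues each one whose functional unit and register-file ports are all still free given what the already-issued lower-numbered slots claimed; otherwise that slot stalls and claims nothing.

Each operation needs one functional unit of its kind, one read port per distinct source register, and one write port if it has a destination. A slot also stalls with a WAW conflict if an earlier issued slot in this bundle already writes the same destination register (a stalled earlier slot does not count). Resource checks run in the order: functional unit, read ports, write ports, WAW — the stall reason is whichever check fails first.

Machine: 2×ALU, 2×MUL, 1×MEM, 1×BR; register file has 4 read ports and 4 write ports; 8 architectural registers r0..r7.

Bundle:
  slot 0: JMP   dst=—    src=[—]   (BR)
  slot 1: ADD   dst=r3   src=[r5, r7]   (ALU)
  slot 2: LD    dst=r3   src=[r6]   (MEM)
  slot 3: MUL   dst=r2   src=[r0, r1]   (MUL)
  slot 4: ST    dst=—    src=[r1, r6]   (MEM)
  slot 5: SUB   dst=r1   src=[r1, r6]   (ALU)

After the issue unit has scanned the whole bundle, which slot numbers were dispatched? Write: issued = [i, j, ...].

[0] BR needs rd=0 wr=0: ok; after: ALU=2 MUL=2 MEM=1 BR=0, R=4, W=4
[1] ALU needs rd=2 wr=1: ok; after: ALU=1 MUL=2 MEM=1 BR=0, R=2, W=3
[2] MEM needs rd=1 wr=1: WAW; after: ALU=1 MUL=2 MEM=1 BR=0, R=2, W=3
[3] MUL needs rd=2 wr=1: ok; after: ALU=1 MUL=1 MEM=1 BR=0, R=0, W=2
[4] MEM needs rd=2 wr=0: RD_PORT; after: ALU=1 MUL=1 MEM=1 BR=0, R=0, W=2
[5] ALU needs rd=2 wr=1: RD_PORT; after: ALU=1 MUL=1 MEM=1 BR=0, R=0, W=2

issued = [0, 1, 3]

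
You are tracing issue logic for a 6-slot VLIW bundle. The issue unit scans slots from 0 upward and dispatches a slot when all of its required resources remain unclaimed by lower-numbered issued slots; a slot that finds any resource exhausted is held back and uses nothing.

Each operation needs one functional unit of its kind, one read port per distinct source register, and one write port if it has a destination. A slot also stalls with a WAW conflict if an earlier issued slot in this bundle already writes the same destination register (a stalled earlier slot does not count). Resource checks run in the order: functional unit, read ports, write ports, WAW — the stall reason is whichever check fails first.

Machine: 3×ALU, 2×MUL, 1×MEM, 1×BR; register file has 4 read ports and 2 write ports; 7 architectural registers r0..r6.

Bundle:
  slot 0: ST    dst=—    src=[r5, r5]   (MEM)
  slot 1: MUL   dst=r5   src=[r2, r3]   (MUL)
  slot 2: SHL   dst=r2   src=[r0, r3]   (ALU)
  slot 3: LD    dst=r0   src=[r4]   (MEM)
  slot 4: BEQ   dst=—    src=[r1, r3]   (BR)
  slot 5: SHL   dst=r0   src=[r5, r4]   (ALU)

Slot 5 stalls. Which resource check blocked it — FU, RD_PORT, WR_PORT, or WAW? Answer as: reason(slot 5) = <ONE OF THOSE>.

  0. MEM ⇒ go  {3A/2Mu/0Ld/1B | 3r 2w}
  1. MUL→r5 ⇒ go  {3A/1Mu/0Ld/1B | 1r 1w}
  2. ALU→r2 ⇒ no(RD_PORT)  {3A/1Mu/0Ld/1B | 1r 1w}
  3. MEM→r0 ⇒ no(FU)  {3A/1Mu/0Ld/1B | 1r 1w}
  4. BR ⇒ no(RD_PORT)  {3A/1Mu/0Ld/1B | 1r 1w}
  5. ALU→r0 ⇒ no(RD_PORT)  {3A/1Mu/0Ld/1B | 1r 1w}

reason(slot 5) = RD_PORT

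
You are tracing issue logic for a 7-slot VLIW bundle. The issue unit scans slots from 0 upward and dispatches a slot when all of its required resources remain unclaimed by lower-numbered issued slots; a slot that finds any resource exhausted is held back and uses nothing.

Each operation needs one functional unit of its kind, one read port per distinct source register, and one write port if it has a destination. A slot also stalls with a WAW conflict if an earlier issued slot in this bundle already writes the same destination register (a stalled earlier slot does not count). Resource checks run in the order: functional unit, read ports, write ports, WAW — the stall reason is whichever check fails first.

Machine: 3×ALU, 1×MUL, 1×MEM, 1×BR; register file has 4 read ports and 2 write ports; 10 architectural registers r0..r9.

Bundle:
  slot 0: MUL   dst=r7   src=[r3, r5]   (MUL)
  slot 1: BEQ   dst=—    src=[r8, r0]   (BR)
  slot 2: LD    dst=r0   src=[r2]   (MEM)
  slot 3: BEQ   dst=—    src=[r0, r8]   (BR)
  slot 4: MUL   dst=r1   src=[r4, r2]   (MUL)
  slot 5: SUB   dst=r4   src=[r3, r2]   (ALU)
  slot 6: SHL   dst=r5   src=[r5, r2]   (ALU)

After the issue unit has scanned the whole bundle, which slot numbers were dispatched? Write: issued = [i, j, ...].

  0. MUL→r7 ⇒ go  {3A/0Mu/1Ld/1B | 2r 1w}
  1. BR ⇒ go  {3A/0Mu/1Ld/0B | 0r 1w}
  2. MEM→r0 ⇒ no(RD_PORT)  {3A/0Mu/1Ld/0B | 0r 1w}
  3. BR ⇒ no(FU)  {3A/0Mu/1Ld/0B | 0r 1w}
  4. MUL→r1 ⇒ no(FU)  {3A/0Mu/1Ld/0B | 0r 1w}
  5. ALU→r4 ⇒ no(RD_PORT)  {3A/0Mu/1Ld/0B | 0r 1w}
  6. ALU→r5 ⇒ no(RD_PORT)  {3A/0Mu/1Ld/0B | 0r 1w}

issued = [0, 1]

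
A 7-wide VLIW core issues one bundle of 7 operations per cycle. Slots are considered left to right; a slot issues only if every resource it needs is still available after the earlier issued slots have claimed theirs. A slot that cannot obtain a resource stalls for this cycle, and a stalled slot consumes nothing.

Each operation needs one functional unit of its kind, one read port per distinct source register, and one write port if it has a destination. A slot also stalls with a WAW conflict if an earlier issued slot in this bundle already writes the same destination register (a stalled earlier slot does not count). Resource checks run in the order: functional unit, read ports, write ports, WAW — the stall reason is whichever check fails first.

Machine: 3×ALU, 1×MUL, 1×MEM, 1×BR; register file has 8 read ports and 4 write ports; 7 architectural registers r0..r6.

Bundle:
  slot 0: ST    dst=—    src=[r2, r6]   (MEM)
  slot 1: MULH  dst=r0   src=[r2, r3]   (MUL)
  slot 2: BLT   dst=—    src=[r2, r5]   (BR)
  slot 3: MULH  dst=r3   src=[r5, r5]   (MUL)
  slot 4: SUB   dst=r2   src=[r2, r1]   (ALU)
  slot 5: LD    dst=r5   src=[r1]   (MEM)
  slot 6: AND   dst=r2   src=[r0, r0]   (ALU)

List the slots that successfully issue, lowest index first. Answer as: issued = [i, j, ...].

(0) want 1×MEM +2rd +0wr — yes → AL3|MU1|ME0|BR1|rd6|wr4
(1) want 1×MUL +2rd +1wr — yes → AL3|MU0|ME0|BR1|rd4|wr3
(2) want 1×BR +2rd +0wr — yes → AL3|MU0|ME0|BR0|rd2|wr3
(3) want 1×MUL +1rd +1wr — FU → AL3|MU0|ME0|BR0|rd2|wr3
(4) want 1×ALU +2rd +1wr — yes → AL2|MU0|ME0|BR0|rd0|wr2
(5) want 1×MEM +1rd +1wr — FU → AL2|MU0|ME0|BR0|rd0|wr2
(6) want 1×ALU +1rd +1wr — RD_PORT → AL2|MU0|ME0|BR0|rd0|wr2

issued = [0, 1, 2, 4]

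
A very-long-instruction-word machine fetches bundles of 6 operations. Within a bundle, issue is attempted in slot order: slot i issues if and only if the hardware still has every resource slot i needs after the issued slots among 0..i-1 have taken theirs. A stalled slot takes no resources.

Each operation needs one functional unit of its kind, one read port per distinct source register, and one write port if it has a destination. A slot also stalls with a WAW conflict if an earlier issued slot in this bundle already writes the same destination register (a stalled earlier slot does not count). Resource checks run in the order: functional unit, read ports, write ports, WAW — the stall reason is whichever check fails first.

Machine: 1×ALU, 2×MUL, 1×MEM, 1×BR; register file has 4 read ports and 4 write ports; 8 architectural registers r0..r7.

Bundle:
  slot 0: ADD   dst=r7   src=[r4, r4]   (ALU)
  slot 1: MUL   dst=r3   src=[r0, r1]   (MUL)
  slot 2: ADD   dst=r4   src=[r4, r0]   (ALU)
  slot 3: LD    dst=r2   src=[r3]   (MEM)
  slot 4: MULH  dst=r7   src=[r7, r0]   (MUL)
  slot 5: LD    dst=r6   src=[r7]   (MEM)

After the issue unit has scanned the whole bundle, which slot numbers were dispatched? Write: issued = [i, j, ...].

(0) want 1×ALU +1rd +1wr — yes → AL0|MU2|ME1|BR1|rd3|wr3
(1) want 1×MUL +2rd +1wr — yes → AL0|MU1|ME1|BR1|rd1|wr2
(2) want 1×ALU +2rd +1wr — FU → AL0|MU1|ME1|BR1|rd1|wr2
(3) want 1×MEM +1rd +1wr — yes → AL0|MU1|ME0|BR1|rd0|wr1
(4) want 1×MUL +2rd +1wr — RD_PORT → AL0|MU1|ME0|BR1|rd0|wr1
(5) want 1×MEM +1rd +1wr — FU → AL0|MU1|ME0|BR1|rd0|wr1

issued = [0, 1, 3]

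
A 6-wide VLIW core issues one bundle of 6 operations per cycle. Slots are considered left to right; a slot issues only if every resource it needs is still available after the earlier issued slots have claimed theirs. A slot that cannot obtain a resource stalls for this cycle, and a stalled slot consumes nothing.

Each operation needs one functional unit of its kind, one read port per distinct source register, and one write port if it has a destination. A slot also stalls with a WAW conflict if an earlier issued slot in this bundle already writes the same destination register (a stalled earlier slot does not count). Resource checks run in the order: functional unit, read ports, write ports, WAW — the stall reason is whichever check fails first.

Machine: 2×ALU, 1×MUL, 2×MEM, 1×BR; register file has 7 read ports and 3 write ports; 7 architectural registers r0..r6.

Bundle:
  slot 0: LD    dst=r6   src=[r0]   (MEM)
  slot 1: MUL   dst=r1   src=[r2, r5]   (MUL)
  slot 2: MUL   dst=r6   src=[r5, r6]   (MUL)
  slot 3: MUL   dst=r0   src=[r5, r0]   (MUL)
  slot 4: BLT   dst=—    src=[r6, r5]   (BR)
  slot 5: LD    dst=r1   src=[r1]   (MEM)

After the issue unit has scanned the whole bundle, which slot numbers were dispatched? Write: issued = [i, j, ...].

issued = [0, 1, 4]

(0) want 1×MEM +1rd +1wr — yes → AL2|MU1|ME1|BR1|rd6|wr2
(1) want 1×MUL +2rd +1wr — yes → AL2|MU0|ME1|BR1|rd4|wr1
(2) want 1×MUL +2rd +1wr — FU → AL2|MU0|ME1|BR1|rd4|wr1
(3) want 1×MUL +2rd +1wr — FU → AL2|MU0|ME1|BR1|rd4|wr1
(4) want 1×BR +2rd +0wr — yes → AL2|MU0|ME1|BR0|rd2|wr1
(5) want 1×MEM +1rd +1wr — WAW → AL2|MU0|ME1|BR0|rd2|wr1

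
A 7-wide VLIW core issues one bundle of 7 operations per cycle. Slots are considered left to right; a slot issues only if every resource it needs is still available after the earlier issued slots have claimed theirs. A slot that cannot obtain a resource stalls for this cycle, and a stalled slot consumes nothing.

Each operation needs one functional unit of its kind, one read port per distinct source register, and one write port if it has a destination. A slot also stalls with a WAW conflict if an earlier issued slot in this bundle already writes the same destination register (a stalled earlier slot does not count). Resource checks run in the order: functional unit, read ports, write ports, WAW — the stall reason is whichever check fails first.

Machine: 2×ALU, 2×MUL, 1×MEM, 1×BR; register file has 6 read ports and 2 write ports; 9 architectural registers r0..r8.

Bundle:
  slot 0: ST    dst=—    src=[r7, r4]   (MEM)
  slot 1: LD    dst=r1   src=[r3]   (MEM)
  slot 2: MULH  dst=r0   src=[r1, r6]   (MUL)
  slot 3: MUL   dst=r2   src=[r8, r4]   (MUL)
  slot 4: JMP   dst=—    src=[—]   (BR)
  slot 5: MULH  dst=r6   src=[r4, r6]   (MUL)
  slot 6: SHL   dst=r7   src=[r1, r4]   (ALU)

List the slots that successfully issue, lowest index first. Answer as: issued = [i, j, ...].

#0 MEM src=r7,r4 dispatched  <A:2 Mu:2 Ld:0 B:1 rd:4 wr:2>
#1 MEM src=r3 held:FU  <A:2 Mu:2 Ld:0 B:1 rd:4 wr:2>
#2 MUL src=r1,r6 dispatched  <A:2 Mu:1 Ld:0 B:1 rd:2 wr:1>
#3 MUL src=r8,r4 dispatched  <A:2 Mu:0 Ld:0 B:1 rd:0 wr:0>
#4 BR src=- dispatched  <A:2 Mu:0 Ld:0 B:0 rd:0 wr:0>
#5 MUL src=r4,r6 held:FU  <A:2 Mu:0 Ld:0 B:0 rd:0 wr:0>
#6 ALU src=r1,r4 held:RD_PORT  <A:2 Mu:0 Ld:0 B:0 rd:0 wr:0>

issued = [0, 2, 3, 4]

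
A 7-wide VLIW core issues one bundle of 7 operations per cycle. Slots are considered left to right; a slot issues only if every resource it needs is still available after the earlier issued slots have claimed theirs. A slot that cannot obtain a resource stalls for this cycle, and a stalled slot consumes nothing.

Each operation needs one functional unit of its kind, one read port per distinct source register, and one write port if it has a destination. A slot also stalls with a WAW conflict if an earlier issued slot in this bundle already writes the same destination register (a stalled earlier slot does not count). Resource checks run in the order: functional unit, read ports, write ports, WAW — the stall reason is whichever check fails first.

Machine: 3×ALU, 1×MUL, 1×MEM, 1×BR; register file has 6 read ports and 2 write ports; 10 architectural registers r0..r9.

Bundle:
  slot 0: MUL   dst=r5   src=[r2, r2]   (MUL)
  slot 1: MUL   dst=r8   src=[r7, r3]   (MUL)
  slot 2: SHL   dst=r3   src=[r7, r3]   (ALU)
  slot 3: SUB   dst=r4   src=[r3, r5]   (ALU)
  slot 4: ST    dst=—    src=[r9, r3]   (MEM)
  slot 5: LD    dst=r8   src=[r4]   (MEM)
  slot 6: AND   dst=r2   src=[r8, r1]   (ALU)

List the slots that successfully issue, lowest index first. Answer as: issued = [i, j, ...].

issued = [0, 2, 4]

(0) want 1×MUL +1rd +1wr — yes → AL3|MU0|ME1|BR1|rd5|wr1
(1) want 1×MUL +2rd +1wr — FU → AL3|MU0|ME1|BR1|rd5|wr1
(2) want 1×ALU +2rd +1wr — yes → AL2|MU0|ME1|BR1|rd3|wr0
(3) want 1×ALU +2rd +1wr — WR_PORT → AL2|MU0|ME1|BR1|rd3|wr0
(4) want 1×MEM +2rd +0wr — yes → AL2|MU0|ME0|BR1|rd1|wr0
(5) want 1×MEM +1rd +1wr — FU → AL2|MU0|ME0|BR1|rd1|wr0
(6) want 1×ALU +2rd +1wr — RD_PORT → AL2|MU0|ME0|BR1|rd1|wr0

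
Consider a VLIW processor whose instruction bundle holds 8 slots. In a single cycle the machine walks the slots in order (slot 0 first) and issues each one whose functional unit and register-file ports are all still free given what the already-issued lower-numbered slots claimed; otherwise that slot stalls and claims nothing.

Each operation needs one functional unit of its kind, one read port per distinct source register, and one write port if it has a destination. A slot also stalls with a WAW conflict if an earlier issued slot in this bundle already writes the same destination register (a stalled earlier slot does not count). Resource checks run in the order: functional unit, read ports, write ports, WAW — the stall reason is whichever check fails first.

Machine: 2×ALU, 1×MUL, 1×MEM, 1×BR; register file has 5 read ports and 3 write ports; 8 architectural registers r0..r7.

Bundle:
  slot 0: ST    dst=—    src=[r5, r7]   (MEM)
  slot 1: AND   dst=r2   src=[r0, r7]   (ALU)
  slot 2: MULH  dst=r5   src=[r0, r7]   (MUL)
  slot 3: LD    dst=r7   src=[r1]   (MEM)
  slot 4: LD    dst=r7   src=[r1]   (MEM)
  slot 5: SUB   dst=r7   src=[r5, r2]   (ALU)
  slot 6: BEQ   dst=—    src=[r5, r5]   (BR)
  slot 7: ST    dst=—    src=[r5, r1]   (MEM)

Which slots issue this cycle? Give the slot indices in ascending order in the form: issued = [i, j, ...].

issued = [0, 1, 6]

#0 MEM src=r5,r7 dispatched  <A:2 Mu:1 Ld:0 B:1 rd:3 wr:3>
#1 ALU src=r0,r7 dispatched  <A:1 Mu:1 Ld:0 B:1 rd:1 wr:2>
#2 MUL src=r0,r7 held:RD_PORT  <A:1 Mu:1 Ld:0 B:1 rd:1 wr:2>
#3 MEM src=r1 held:FU  <A:1 Mu:1 Ld:0 B:1 rd:1 wr:2>
#4 MEM src=r1 held:FU  <A:1 Mu:1 Ld:0 B:1 rd:1 wr:2>
#5 ALU src=r5,r2 held:RD_PORT  <A:1 Mu:1 Ld:0 B:1 rd:1 wr:2>
#6 BR src=r5,r5 dispatched  <A:1 Mu:1 Ld:0 B:0 rd:0 wr:2>
#7 MEM src=r5,r1 held:FU  <A:1 Mu:1 Ld:0 B:0 rd:0 wr:2>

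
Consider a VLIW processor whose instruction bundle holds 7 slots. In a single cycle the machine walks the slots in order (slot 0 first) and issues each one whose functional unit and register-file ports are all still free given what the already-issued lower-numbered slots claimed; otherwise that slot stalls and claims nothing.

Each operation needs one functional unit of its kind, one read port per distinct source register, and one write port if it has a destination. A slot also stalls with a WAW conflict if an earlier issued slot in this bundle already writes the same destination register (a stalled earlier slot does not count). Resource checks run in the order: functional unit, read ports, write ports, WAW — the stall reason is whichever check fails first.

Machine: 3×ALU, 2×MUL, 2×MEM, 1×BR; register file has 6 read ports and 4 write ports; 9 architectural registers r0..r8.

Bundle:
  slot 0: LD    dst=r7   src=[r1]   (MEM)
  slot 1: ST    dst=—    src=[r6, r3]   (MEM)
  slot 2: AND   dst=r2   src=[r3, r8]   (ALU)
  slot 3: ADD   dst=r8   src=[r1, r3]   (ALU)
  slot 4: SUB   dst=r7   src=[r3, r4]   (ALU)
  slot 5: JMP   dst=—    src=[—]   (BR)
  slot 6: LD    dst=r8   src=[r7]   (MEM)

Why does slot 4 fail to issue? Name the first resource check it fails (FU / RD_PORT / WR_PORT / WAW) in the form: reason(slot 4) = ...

reason(slot 4) = RD_PORT

  0. MEM→r7 ⇒ go  {3A/2Mu/1Ld/1B | 5r 3w}
  1. MEM ⇒ go  {3A/2Mu/0Ld/1B | 3r 3w}
  2. ALU→r2 ⇒ go  {2A/2Mu/0Ld/1B | 1r 2w}
  3. ALU→r8 ⇒ no(RD_PORT)  {2A/2Mu/0Ld/1B | 1r 2w}
  4. ALU→r7 ⇒ no(RD_PORT)  {2A/2Mu/0Ld/1B | 1r 2w}
  5. BR ⇒ go  {2A/2Mu/0Ld/0B | 1r 2w}
  6. MEM→r8 ⇒ no(FU)  {2A/2Mu/0Ld/0B | 1r 2w}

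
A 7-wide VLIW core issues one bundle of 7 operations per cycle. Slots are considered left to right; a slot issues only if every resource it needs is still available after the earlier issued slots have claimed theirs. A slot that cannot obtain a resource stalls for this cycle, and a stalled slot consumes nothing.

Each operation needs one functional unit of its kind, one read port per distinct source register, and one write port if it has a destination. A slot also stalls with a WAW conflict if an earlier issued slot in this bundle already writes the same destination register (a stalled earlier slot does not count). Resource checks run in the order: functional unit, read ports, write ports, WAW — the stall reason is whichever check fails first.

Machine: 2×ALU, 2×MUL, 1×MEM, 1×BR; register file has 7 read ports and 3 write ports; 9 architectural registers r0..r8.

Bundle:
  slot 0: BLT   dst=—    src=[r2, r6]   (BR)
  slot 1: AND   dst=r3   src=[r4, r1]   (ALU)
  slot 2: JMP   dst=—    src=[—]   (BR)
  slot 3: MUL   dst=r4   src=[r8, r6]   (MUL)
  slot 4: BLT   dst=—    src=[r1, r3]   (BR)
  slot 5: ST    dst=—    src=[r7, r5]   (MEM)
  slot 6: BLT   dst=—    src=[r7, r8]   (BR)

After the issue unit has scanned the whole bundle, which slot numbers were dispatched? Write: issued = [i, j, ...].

issued = [0, 1, 3]

[0] BR needs rd=2 wr=0: ok; after: ALU=2 MUL=2 MEM=1 BR=0, R=5, W=3
[1] ALU needs rd=2 wr=1: ok; after: ALU=1 MUL=2 MEM=1 BR=0, R=3, W=2
[2] BR needs rd=0 wr=0: FU; after: ALU=1 MUL=2 MEM=1 BR=0, R=3, W=2
[3] MUL needs rd=2 wr=1: ok; after: ALU=1 MUL=1 MEM=1 BR=0, R=1, W=1
[4] BR needs rd=2 wr=0: FU; after: ALU=1 MUL=1 MEM=1 BR=0, R=1, W=1
[5] MEM needs rd=2 wr=0: RD_PORT; after: ALU=1 MUL=1 MEM=1 BR=0, R=1, W=1
[6] BR needs rd=2 wr=0: FU; after: ALU=1 MUL=1 MEM=1 BR=0, R=1, W=1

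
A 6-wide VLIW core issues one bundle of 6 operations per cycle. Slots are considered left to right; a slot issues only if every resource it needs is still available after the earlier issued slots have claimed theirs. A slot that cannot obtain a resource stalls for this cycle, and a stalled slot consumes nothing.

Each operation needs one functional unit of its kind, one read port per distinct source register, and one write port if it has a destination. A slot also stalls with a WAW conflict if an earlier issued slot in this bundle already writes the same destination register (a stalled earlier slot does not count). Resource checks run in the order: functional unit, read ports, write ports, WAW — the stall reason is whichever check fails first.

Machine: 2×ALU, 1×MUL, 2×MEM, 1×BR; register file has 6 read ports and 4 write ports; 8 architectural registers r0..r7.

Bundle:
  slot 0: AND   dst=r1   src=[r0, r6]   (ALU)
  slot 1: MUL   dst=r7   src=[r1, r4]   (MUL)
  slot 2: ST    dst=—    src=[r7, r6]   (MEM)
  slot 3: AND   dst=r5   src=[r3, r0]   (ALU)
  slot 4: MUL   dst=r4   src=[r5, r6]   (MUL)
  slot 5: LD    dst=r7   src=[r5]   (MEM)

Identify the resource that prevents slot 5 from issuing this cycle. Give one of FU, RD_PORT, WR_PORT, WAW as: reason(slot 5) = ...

reason(slot 5) = RD_PORT

#0 ALU src=r0,r6 dispatched  <A:1 Mu:1 Ld:2 B:1 rd:4 wr:3>
#1 MUL src=r1,r4 dispatched  <A:1 Mu:0 Ld:2 B:1 rd:2 wr:2>
#2 MEM src=r7,r6 dispatched  <A:1 Mu:0 Ld:1 B:1 rd:0 wr:2>
#3 ALU src=r3,r0 held:RD_PORT  <A:1 Mu:0 Ld:1 B:1 rd:0 wr:2>
#4 MUL src=r5,r6 held:FU  <A:1 Mu:0 Ld:1 B:1 rd:0 wr:2>
#5 MEM src=r5 held:RD_PORT  <A:1 Mu:0 Ld:1 B:1 rd:0 wr:2>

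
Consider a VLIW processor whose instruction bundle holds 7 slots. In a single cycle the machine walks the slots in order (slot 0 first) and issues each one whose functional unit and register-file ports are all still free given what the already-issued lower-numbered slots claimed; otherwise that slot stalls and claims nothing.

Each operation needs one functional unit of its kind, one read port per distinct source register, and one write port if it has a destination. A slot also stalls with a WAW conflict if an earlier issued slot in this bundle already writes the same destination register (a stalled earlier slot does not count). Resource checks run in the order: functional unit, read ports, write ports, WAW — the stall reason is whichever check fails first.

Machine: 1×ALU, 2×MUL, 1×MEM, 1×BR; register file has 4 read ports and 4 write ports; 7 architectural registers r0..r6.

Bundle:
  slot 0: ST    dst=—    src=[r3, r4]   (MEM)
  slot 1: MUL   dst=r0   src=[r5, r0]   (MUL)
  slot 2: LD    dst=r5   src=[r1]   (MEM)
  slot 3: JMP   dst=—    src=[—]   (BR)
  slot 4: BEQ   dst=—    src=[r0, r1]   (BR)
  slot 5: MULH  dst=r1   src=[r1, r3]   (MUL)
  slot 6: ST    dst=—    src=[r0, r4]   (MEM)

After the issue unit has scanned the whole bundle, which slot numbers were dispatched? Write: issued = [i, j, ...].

issued = [0, 1, 3]

(0) want 1×MEM +2rd +0wr — yes → AL1|MU2|ME0|BR1|rd2|wr4
(1) want 1×MUL +2rd +1wr — yes → AL1|MU1|ME0|BR1|rd0|wr3
(2) want 1×MEM +1rd +1wr — FU → AL1|MU1|ME0|BR1|rd0|wr3
(3) want 1×BR +0rd +0wr — yes → AL1|MU1|ME0|BR0|rd0|wr3
(4) want 1×BR +2rd +0wr — FU → AL1|MU1|ME0|BR0|rd0|wr3
(5) want 1×MUL +2rd +1wr — RD_PORT → AL1|MU1|ME0|BR0|rd0|wr3
(6) want 1×MEM +2rd +0wr — FU → AL1|MU1|ME0|BR0|rd0|wr3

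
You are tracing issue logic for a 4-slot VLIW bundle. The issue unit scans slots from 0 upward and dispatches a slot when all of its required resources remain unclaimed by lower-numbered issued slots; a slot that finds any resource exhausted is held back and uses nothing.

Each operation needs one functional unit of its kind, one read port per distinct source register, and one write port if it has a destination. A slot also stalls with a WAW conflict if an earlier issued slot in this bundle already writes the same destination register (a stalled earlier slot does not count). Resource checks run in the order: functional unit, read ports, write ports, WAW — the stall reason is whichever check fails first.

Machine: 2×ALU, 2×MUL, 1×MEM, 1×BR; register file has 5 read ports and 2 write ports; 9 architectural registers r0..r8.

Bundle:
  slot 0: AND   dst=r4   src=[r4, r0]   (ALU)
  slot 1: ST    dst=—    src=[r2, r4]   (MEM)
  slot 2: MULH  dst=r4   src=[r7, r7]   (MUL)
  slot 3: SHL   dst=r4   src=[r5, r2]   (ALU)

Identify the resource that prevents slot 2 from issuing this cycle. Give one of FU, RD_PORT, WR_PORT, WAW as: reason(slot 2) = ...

reason(slot 2) = WAW

  0. ALU→r4 ⇒ go  {1A/2Mu/1Ld/1B | 3r 1w}
  1. MEM ⇒ go  {1A/2Mu/0Ld/1B | 1r 1w}
  2. MUL→r4 ⇒ no(WAW)  {1A/2Mu/0Ld/1B | 1r 1w}
  3. ALU→r4 ⇒ no(RD_PORT)  {1A/2Mu/0Ld/1B | 1r 1w}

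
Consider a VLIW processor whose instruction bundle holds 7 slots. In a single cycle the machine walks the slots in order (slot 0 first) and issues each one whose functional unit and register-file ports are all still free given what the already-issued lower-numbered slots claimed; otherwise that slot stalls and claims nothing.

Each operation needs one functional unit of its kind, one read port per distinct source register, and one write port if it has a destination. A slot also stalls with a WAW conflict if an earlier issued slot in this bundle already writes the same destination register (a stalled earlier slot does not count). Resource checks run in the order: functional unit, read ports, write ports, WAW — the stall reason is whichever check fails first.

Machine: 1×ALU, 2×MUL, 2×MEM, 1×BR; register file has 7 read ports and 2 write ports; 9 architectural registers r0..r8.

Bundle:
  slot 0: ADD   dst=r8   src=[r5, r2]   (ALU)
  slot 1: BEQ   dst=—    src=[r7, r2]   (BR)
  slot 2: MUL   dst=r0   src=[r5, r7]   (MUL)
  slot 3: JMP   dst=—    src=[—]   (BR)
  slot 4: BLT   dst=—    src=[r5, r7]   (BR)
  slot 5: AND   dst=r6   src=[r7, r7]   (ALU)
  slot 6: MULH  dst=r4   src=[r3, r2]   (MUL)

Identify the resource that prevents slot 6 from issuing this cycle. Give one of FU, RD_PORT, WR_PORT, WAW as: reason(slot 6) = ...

reason(slot 6) = RD_PORT

(0) want 1×ALU +2rd +1wr — yes → AL0|MU2|ME2|BR1|rd5|wr1
(1) want 1×BR +2rd +0wr — yes → AL0|MU2|ME2|BR0|rd3|wr1
(2) want 1×MUL +2rd +1wr — yes → AL0|MU1|ME2|BR0|rd1|wr0
(3) want 1×BR +0rd +0wr — FU → AL0|MU1|ME2|BR0|rd1|wr0
(4) want 1×BR +2rd +0wr — FU → AL0|MU1|ME2|BR0|rd1|wr0
(5) want 1×ALU +1rd +1wr — FU → AL0|MU1|ME2|BR0|rd1|wr0
(6) want 1×MUL +2rd +1wr — RD_PORT → AL0|MU1|ME2|BR0|rd1|wr0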